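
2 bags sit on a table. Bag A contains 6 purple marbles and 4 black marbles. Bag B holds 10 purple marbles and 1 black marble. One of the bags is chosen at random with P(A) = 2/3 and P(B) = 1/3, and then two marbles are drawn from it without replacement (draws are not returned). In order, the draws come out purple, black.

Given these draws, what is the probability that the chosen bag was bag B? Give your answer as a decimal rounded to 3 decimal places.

0.146

Under each hypothesis, the probability of the observed sequence is: P(data | bag A) = (6/10)(4/9) = 4/15; P(data | bag B) = (10/11)(1/10) = 1/11.
Multiplying each by its prior: 2/3 · 4/15 = 8/45, 1/3 · 1/11 = 1/33; these sum to 103/495.
By Bayes' rule, P(bag B | data) = (1/33) / (103/495) = 15/103.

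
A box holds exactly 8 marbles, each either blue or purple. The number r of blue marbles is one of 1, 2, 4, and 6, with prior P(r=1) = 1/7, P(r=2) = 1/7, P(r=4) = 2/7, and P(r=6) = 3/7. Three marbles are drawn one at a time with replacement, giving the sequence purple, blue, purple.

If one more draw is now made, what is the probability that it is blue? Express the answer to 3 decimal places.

Compute the likelihood of the observed sequence for each case: P(data | r = 1) = (7/8)(1/8)(7/8) = 0.095703; P(data | r = 2) = (6/8)(2/8)(6/8) = 0.14062; P(data | r = 4) = (4/8)(4/8)(4/8) = 0.125; P(data | r = 6) = (2/8)(6/8)(2/8) = 0.046875.
Weighting by the prior gives 1/7 · 0.095703 = 0.013672, 1/7 · 0.14062 = 0.020089, 2/7 · 0.125 = 0.035714, 3/7 · 0.046875 = 0.020089; these sum to 0.089565.
Dividing through by the total gives posterior P(r = 1 | data) = 0.15265, P(r = 2 | data) = 0.2243, P(r = 4 | data) = 0.39875, P(r = 6 | data) = 0.2243.
Averaging over the posterior, P(blue next | data) = (1/8)(0.15265) + (1/4)(0.2243) + (1/2)(0.39875) + (3/4)(0.2243) = 0.44276.

0.443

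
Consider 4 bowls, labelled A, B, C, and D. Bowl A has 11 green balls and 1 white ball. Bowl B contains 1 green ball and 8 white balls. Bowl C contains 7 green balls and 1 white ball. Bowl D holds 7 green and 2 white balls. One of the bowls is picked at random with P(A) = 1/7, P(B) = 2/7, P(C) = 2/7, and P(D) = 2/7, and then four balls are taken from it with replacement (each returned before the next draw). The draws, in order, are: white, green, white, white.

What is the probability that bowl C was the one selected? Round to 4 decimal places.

Under each hypothesis, the probability of the observed sequence is: P(data | bowl A) = (1/12)(11/12)(1/12)(1/12) = 0.00053048; P(data | bowl B) = (8/9)(1/9)(8/9)(8/9) = 0.078037; P(data | bowl C) = (1/8)(7/8)(1/8)(1/8) = 0.001709; P(data | bowl D) = (2/9)(7/9)(2/9)(2/9) = 0.0085353.
Multiplying each by its prior: 1/7 · 0.00053048 = 7.5783e-05, 2/7 · 0.078037 = 0.022296, 2/7 · 0.001709 = 0.00048828, 2/7 · 0.0085353 = 0.0024387; summing to 0.025299.
So P(bowl C | data) = (0.00048828) / (0.025299) = 0.0193.

0.0193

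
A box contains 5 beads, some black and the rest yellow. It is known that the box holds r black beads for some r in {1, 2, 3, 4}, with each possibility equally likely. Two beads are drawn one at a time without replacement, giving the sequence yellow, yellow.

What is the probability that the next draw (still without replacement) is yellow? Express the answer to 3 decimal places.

Compute the likelihood of the observed sequence for each case: P(data | r = 1) = (4/5)(3/4) = 3/5; P(data | r = 2) = (3/5)(2/4) = 3/10; P(data | r = 3) = (2/5)(1/4) = 1/10; P(data | r = 4) = (1/5)(0/4) = 0.
Weighting by the prior gives 1/4 · 3/5 = 3/20, 1/4 · 3/10 = 3/40, 1/4 · 1/10 = 1/40, 1/4 · 0 = 0; these sum to 1/4.
Normalising, the posterior is P(r = 1 | data) = 3/5, P(r = 2 | data) = 3/10, P(r = 3 | data) = 1/10, P(r = 4 | data) = 0.
The predictive probability is P(yellow next | data) = (2/3)(3/5) + (1/3)(3/10) + (0)(1/10) = 1/2.

0.500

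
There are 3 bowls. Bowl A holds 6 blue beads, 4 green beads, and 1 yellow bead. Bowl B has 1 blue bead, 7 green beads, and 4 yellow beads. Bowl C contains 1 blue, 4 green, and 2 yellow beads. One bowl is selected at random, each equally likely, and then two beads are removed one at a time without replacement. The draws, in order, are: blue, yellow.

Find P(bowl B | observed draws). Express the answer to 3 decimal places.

For each hypothesis, P(data | H) works out to: P(data | bowl A) = (6/11)(1/10) = 3/55; P(data | bowl B) = (1/12)(4/11) = 1/33; P(data | bowl C) = (1/7)(2/6) = 1/21.
The prior-weighted likelihoods are 1/3 · 3/55 = 1/55, 1/3 · 1/33 = 1/99, 1/3 · 1/21 = 1/63; summing to 17/385.
By Bayes' rule, P(bowl B | data) = (1/99) / (17/385) = 35/153.

0.229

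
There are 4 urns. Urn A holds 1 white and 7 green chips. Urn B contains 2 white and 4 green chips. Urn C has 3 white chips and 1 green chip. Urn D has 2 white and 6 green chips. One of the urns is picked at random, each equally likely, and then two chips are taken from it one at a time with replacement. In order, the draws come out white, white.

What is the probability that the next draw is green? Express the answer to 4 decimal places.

0.3661

Under each hypothesis, the probability of the observed sequence is: P(data | urn A) = (1/8)(1/8) = 0.015625; P(data | urn B) = (2/6)(2/6) = 0.11111; P(data | urn C) = (3/4)(3/4) = 0.5625; P(data | urn D) = (2/8)(2/8) = 0.0625.
Weighting by the prior gives 1/4 · 0.015625 = 0.0039062, 1/4 · 0.11111 = 0.027778, 1/4 · 0.5625 = 0.14062, 1/4 · 0.0625 = 0.015625; with total 0.18793.
The posterior is then P(urn A | data) = 0.020785, P(urn B | data) = 0.14781, P(urn C | data) = 0.74827, P(urn D | data) = 0.083141.
Averaging over the posterior, P(green next | data) = (7/8)(0.020785) + (2/3)(0.14781) + (1/4)(0.74827) + (3/4)(0.083141) = 0.36615.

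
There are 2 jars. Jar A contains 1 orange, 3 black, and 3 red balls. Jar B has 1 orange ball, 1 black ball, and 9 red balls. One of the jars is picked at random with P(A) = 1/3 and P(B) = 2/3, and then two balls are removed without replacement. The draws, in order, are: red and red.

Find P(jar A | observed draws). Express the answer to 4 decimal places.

For each hypothesis, P(data | H) works out to: P(data | jar A) = (3/7)(2/6) = 0.14286; P(data | jar B) = (9/11)(8/10) = 0.65455.
Weighting by the prior gives 1/3 · 0.14286 = 0.047619, 2/3 · 0.65455 = 0.43636; with total 0.48398.
Hence P(jar A | data) = (0.047619) / (0.48398) = 0.09839.

0.0984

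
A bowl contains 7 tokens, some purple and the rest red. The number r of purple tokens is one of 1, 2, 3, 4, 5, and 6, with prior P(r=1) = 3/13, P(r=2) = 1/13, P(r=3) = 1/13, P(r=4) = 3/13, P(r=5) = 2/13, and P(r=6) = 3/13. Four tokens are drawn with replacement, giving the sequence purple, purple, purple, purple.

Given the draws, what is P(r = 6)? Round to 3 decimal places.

The likelihood of the observed sequence under each hypothesis: P(data | r = 1) = (1/7)(1/7)(1/7)(1/7) = 0.00041649; P(data | r = 2) = (2/7)(2/7)(2/7)(2/7) = 0.0066639; P(data | r = 3) = (3/7)(3/7)(3/7)(3/7) = 0.033736; P(data | r = 4) = (4/7)(4/7)(4/7)(4/7) = 0.10662; P(data | r = 5) = (5/7)(5/7)(5/7)(5/7) = 0.26031; P(data | r = 6) = (6/7)(6/7)(6/7)(6/7) = 0.53978.
Weighting by the prior gives 3/13 · 0.00041649 = 9.6114e-05, 1/13 · 0.0066639 = 0.00051261, 1/13 · 0.033736 = 0.0025951, 3/13 · 0.10662 = 0.024605, 2/13 · 0.26031 = 0.040047, 3/13 · 0.53978 = 0.12456; summing to 0.19242.
Hence P(r = 6 | data) = (0.12456) / (0.19242) = 0.64735.

0.647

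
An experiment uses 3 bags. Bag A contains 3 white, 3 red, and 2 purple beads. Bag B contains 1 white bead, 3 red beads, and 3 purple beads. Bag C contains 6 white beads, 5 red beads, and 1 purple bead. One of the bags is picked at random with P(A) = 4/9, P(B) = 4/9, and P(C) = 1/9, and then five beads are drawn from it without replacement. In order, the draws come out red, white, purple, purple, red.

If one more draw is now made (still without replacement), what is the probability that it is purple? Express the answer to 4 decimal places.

0.3636

Compute the likelihood of the observed sequence for each case: P(data | bag A) = (3/8)(3/7)(2/6)(1/5)(2/4) = 0.0053571; P(data | bag B) = (3/7)(1/6)(3/5)(2/4)(2/3) = 0.014286; P(data | bag C) = (5/12)(6/11)(1/10)(0/9) = 0.
Weighting by the prior gives 4/9 · 0.0053571 = 0.002381, 4/9 · 0.014286 = 0.0063492, 1/9 · 0 = 0; these sum to 0.0087302.
Dividing through by the total gives posterior P(bag A | data) = 0.27273, P(bag B | data) = 0.72727, P(bag C | data) = 0.
So P(purple next | data) = Σ P(purple next | H) P(H | data) = (0)(0.27273) + (1/2)(0.72727) = 0.36364.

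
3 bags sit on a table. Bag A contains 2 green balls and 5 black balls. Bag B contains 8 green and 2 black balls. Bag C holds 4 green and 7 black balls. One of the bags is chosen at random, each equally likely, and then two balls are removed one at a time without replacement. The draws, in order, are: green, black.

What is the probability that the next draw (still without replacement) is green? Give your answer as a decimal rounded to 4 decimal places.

0.4296

Compute the likelihood of the observed sequence for each case: P(data | bag A) = (2/7)(5/6) = 0.2381; P(data | bag B) = (8/10)(2/9) = 0.17778; P(data | bag C) = (4/11)(7/10) = 0.25455.
Weighting by the prior gives 1/3 · 0.2381 = 0.079365, 1/3 · 0.17778 = 0.059259, 1/3 · 0.25455 = 0.084848; these sum to 0.22347.
Dividing through by the total gives posterior P(bag A | data) = 0.35514, P(bag B | data) = 0.26517, P(bag C | data) = 0.37968.
So P(green next | data) = Σ P(green next | H) P(H | data) = (1/5)(0.35514) + (7/8)(0.26517) + (1/3)(0.37968) = 0.42962.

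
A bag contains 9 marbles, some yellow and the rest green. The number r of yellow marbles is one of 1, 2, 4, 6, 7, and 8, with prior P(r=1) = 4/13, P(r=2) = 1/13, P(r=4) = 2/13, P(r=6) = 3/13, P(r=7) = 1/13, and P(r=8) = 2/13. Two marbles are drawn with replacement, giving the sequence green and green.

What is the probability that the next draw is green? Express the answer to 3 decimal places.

Compute the likelihood of the observed sequence for each case: P(data | r = 1) = (8/9)(8/9) = 0.79012; P(data | r = 2) = (7/9)(7/9) = 0.60494; P(data | r = 4) = (5/9)(5/9) = 0.30864; P(data | r = 6) = (3/9)(3/9) = 0.11111; P(data | r = 7) = (2/9)(2/9) = 0.049383; P(data | r = 8) = (1/9)(1/9) = 0.012346.
The prior-weighted likelihoods are 4/13 · 0.79012 = 0.24311, 1/13 · 0.60494 = 0.046534, 2/13 · 0.30864 = 0.047483, 3/13 · 0.11111 = 0.025641, 1/13 · 0.049383 = 0.0037987, 2/13 · 0.012346 = 0.0018993; with total 0.36847.
Dividing through by the total gives posterior P(r = 1 | data) = 0.65979, P(r = 2 | data) = 0.12629, P(r = 4 | data) = 0.12887, P(r = 6 | data) = 0.069588, P(r = 7 | data) = 0.010309, P(r = 8 | data) = 0.0051546.
Averaging over the posterior, P(green next | data) = (8/9)(0.65979) + (7/9)(0.12629) + (5/9)(0.12887) + (1/3)(0.069588) + (2/9)(0.010309) + (1/9)(0.0051546) = 0.78236.

0.782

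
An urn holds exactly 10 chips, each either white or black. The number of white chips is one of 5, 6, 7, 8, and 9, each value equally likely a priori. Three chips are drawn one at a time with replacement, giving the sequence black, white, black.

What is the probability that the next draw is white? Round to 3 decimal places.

Compute the likelihood of the observed sequence for each case: P(data | r = 5) = (5/10)(5/10)(5/10) = 0.125; P(data | r = 6) = (4/10)(6/10)(4/10) = 0.096; P(data | r = 7) = (3/10)(7/10)(3/10) = 0.063; P(data | r = 8) = (2/10)(8/10)(2/10) = 0.032; P(data | r = 9) = (1/10)(9/10)(1/10) = 0.009.
Multiplying each by its prior: 1/5 · 0.125 = 0.025, 1/5 · 0.096 = 0.0192, 1/5 · 0.063 = 0.0126, 1/5 · 0.032 = 0.0064, 1/5 · 0.009 = 0.0018; with total 0.065.
Dividing through by the total gives posterior P(r = 5 | data) = 0.38462, P(r = 6 | data) = 0.29538, P(r = 7 | data) = 0.19385, P(r = 8 | data) = 0.098462, P(r = 9 | data) = 0.027692.
The predictive probability is P(white next | data) = (1/2)(0.38462) + (3/5)(0.29538) + (7/10)(0.19385) + (4/5)(0.098462) + (9/10)(0.027692) = 0.60892.

0.609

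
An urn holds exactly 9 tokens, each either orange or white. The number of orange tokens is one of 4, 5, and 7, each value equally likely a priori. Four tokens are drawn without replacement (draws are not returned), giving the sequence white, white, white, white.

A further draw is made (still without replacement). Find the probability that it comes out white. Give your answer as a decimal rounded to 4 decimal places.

0.1667

For each hypothesis, P(data | H) works out to: P(data | r = 4) = (5/9)(4/8)(3/7)(2/6) = 5/126; P(data | r = 5) = (4/9)(3/8)(2/7)(1/6) = 1/126; P(data | r = 7) = (2/9)(1/8)(0/7) = 0.
Multiplying each by its prior: 1/3 · 5/126 = 5/378, 1/3 · 1/126 = 1/378, 1/3 · 0 = 0; summing to 1/63.
Normalising, the posterior is P(r = 4 | data) = 5/6, P(r = 5 | data) = 1/6, P(r = 7 | data) = 0.
So P(white next | data) = Σ P(white next | H) P(H | data) = (1/5)(5/6) + (0)(1/6) = 1/6.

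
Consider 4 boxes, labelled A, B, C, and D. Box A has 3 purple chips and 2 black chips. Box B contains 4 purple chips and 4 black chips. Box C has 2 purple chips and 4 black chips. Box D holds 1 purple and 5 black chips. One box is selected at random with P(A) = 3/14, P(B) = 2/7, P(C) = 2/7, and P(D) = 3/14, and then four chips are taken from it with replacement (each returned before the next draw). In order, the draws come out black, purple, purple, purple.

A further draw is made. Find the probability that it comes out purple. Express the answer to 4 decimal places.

0.5090

Compute the likelihood of the observed sequence for each case: P(data | box A) = (2/5)(3/5)(3/5)(3/5) = 0.0864; P(data | box B) = (4/8)(4/8)(4/8)(4/8) = 0.0625; P(data | box C) = (4/6)(2/6)(2/6)(2/6) = 0.024691; P(data | box D) = (5/6)(1/6)(1/6)(1/6) = 0.003858.
The prior-weighted likelihoods are 3/14 · 0.0864 = 0.018514, 2/7 · 0.0625 = 0.017857, 2/7 · 0.024691 = 0.0070547, 3/14 · 0.003858 = 0.00082672; with total 0.044253.
Dividing through by the total gives posterior P(box A | data) = 0.41838, P(box B | data) = 0.40353, P(box C | data) = 0.15942, P(box D | data) = 0.018682.
So P(purple next | data) = Σ P(purple next | H) P(H | data) = (3/5)(0.41838) + (1/2)(0.40353) + (1/3)(0.15942) + (1/6)(0.018682) = 0.50904.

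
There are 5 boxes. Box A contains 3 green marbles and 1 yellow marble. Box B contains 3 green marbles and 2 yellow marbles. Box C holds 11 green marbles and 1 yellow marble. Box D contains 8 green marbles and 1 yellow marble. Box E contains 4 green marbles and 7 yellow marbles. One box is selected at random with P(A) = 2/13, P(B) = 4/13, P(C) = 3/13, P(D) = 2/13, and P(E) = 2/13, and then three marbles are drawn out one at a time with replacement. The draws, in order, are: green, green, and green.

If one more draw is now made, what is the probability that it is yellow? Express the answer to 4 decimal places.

Under each hypothesis, the probability of the observed sequence is: P(data | box A) = (3/4)(3/4)(3/4) = 0.42188; P(data | box B) = (3/5)(3/5)(3/5) = 0.216; P(data | box C) = (11/12)(11/12)(11/12) = 0.77025; P(data | box D) = (8/9)(8/9)(8/9) = 0.70233; P(data | box E) = (4/11)(4/11)(4/11) = 0.048084.
Multiplying each by its prior: 2/13 · 0.42188 = 0.064904, 4/13 · 0.216 = 0.066462, 3/13 · 0.77025 = 0.17775, 2/13 · 0.70233 = 0.10805, 2/13 · 0.048084 = 0.0073976; these sum to 0.42457.
Normalising, the posterior is P(box A | data) = 0.15287, P(box B | data) = 0.15654, P(box C | data) = 0.41867, P(box D | data) = 0.2545, P(box E | data) = 0.017424.
Averaging over the posterior, P(yellow next | data) = (1/4)(0.15287) + (2/5)(0.15654) + (1/12)(0.41867) + (1/9)(0.2545) + (7/11)(0.017424) = 0.17509.

0.1751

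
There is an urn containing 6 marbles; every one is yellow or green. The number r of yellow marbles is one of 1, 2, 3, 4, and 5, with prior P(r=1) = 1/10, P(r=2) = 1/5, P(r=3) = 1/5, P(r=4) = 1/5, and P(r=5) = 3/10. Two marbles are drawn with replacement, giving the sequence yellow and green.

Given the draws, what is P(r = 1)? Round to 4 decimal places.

For each hypothesis, P(data | H) works out to: P(data | r = 1) = (1/6)(5/6) = 5/36; P(data | r = 2) = (2/6)(4/6) = 2/9; P(data | r = 3) = (3/6)(3/6) = 1/4; P(data | r = 4) = (4/6)(2/6) = 2/9; P(data | r = 5) = (5/6)(1/6) = 5/36.
The prior-weighted likelihoods are 1/10 · 5/36 = 1/72, 1/5 · 2/9 = 2/45, 1/5 · 1/4 = 1/20, 1/5 · 2/9 = 2/45, 3/10 · 5/36 = 1/24; these sum to 7/36.
Therefore the posterior P(r = 1 | data) = (1/72) / (7/36) = 1/14.

0.0714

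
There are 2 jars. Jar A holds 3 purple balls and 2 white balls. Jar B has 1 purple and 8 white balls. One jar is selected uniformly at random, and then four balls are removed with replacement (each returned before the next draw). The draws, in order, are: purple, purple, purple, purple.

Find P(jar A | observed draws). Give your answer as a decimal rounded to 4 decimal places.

Under each hypothesis, the probability of the observed sequence is: P(data | jar A) = (3/5)(3/5)(3/5)(3/5) = 0.1296; P(data | jar B) = (1/9)(1/9)(1/9)(1/9) = 0.00015242.
Weighting by the prior gives 1/2 · 0.1296 = 0.0648, 1/2 · 0.00015242 = 7.6208e-05; with total 0.064876.
So P(jar A | data) = (0.0648) / (0.064876) = 0.99883.

0.9988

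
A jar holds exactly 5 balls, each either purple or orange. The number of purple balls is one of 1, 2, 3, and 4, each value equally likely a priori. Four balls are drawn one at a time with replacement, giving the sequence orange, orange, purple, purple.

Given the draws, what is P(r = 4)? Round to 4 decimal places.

For each hypothesis, P(data | H) works out to: P(data | r = 1) = (4/5)(4/5)(1/5)(1/5) = 16/625; P(data | r = 2) = (3/5)(3/5)(2/5)(2/5) = 36/625; P(data | r = 3) = (2/5)(2/5)(3/5)(3/5) = 36/625; P(data | r = 4) = (1/5)(1/5)(4/5)(4/5) = 16/625.
Weighting by the prior gives 1/4 · 16/625 = 4/625, 1/4 · 36/625 = 9/625, 1/4 · 36/625 = 9/625, 1/4 · 16/625 = 4/625; these sum to 26/625.
By Bayes' rule, P(r = 4 | data) = (4/625) / (26/625) = 2/13.

0.1538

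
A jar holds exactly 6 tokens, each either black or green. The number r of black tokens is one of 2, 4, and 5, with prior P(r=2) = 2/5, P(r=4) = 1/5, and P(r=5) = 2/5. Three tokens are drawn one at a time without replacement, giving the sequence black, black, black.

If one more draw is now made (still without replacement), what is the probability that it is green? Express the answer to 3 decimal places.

0.389

Compute the likelihood of the observed sequence for each case: P(data | r = 2) = (2/6)(1/5)(0/4) = 0; P(data | r = 4) = (4/6)(3/5)(2/4) = 1/5; P(data | r = 5) = (5/6)(4/5)(3/4) = 1/2.
The prior-weighted likelihoods are 2/5 · 0 = 0, 1/5 · 1/5 = 1/25, 2/5 · 1/2 = 1/5; these sum to 6/25.
The posterior is then P(r = 2 | data) = 0, P(r = 4 | data) = 1/6, P(r = 5 | data) = 5/6.
So P(green next | data) = Σ P(green next | H) P(H | data) = (2/3)(1/6) + (1/3)(5/6) = 7/18.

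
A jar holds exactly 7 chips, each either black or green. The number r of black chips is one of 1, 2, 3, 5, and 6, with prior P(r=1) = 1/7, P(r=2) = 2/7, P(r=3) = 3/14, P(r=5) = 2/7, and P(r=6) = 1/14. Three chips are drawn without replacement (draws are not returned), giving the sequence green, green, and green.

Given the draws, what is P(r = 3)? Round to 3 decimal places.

For each hypothesis, P(data | H) works out to: P(data | r = 1) = (6/7)(5/6)(4/5) = 4/7; P(data | r = 2) = (5/7)(4/6)(3/5) = 2/7; P(data | r = 3) = (4/7)(3/6)(2/5) = 4/35; P(data | r = 5) = (2/7)(1/6)(0/5) = 0; P(data | r = 6) = (1/7)(0/6) = 0.
Weighting by the prior gives 1/7 · 4/7 = 4/49, 2/7 · 2/7 = 4/49, 3/14 · 4/35 = 6/245, 2/7 · 0 = 0, 1/14 · 0 = 0; these sum to 46/245.
By Bayes' rule, P(r = 3 | data) = (6/245) / (46/245) = 3/23.

0.130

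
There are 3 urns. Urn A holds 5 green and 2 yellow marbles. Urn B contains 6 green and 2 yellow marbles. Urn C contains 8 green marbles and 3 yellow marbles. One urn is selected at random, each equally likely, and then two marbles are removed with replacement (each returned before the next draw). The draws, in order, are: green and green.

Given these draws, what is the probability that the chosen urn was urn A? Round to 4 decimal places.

Under each hypothesis, the probability of the observed sequence is: P(data | urn A) = (5/7)(5/7) = 0.5102; P(data | urn B) = (6/8)(6/8) = 0.5625; P(data | urn C) = (8/11)(8/11) = 0.52893.
The prior-weighted likelihoods are 1/3 · 0.5102 = 0.17007, 1/3 · 0.5625 = 0.1875, 1/3 · 0.52893 = 0.17631; summing to 0.53388.
Hence P(urn A | data) = (0.17007) / (0.53388) = 0.31855.

0.3186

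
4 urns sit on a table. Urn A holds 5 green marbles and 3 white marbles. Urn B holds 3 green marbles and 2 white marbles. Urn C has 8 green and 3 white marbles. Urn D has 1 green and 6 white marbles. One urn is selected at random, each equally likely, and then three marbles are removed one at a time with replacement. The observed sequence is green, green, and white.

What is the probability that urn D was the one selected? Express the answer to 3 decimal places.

Compute the likelihood of the observed sequence for each case: P(data | urn A) = (5/8)(5/8)(3/8) = 0.14648; P(data | urn B) = (3/5)(3/5)(2/5) = 0.144; P(data | urn C) = (8/11)(8/11)(3/11) = 0.14425; P(data | urn D) = (1/7)(1/7)(6/7) = 0.017493.
Multiplying each by its prior: 1/4 · 0.14648 = 0.036621, 1/4 · 0.144 = 0.036, 1/4 · 0.14425 = 0.036063, 1/4 · 0.017493 = 0.0043732; summing to 0.11306.
By Bayes' rule, P(urn D | data) = (0.0043732) / (0.11306) = 0.038681.

0.039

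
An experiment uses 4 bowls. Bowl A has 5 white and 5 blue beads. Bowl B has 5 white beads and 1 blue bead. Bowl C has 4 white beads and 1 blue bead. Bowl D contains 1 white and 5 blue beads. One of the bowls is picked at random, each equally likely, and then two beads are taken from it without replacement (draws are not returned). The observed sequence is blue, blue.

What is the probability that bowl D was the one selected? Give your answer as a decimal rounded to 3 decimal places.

0.750

Compute the likelihood of the observed sequence for each case: P(data | bowl A) = (5/10)(4/9) = 2/9; P(data | bowl B) = (1/6)(0/5) = 0; P(data | bowl C) = (1/5)(0/4) = 0; P(data | bowl D) = (5/6)(4/5) = 2/3.
Multiplying each by its prior: 1/4 · 2/9 = 1/18, 1/4 · 0 = 0, 1/4 · 0 = 0, 1/4 · 2/3 = 1/6; summing to 2/9.
Hence P(bowl D | data) = (1/6) / (2/9) = 3/4.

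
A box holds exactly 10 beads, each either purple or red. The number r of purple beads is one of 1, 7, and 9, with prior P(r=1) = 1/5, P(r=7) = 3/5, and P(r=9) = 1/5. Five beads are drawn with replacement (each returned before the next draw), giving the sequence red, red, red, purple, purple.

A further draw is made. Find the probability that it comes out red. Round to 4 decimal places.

Under each hypothesis, the probability of the observed sequence is: P(data | r = 1) = (9/10)(9/10)(9/10)(1/10)(1/10) = 0.00729; P(data | r = 7) = (3/10)(3/10)(3/10)(7/10)(7/10) = 0.01323; P(data | r = 9) = (1/10)(1/10)(1/10)(9/10)(9/10) = 0.00081.
The prior-weighted likelihoods are 1/5 · 0.00729 = 0.001458, 3/5 · 0.01323 = 0.007938, 1/5 · 0.00081 = 0.000162; with total 0.009558.
Dividing through by the total gives posterior P(r = 1 | data) = 0.15254, P(r = 7 | data) = 0.83051, P(r = 9 | data) = 0.016949.
Averaging over the posterior, P(red next | data) = (9/10)(0.15254) + (3/10)(0.83051) + (1/10)(0.016949) = 0.38814.

0.3881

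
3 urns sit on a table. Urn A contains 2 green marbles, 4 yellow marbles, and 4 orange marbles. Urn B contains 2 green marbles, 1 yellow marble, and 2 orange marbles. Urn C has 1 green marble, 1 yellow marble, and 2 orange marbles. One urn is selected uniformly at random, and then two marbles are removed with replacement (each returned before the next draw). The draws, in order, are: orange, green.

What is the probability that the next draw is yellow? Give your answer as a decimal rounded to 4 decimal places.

Compute the likelihood of the observed sequence for each case: P(data | urn A) = (4/10)(2/10) = 2/25; P(data | urn B) = (2/5)(2/5) = 4/25; P(data | urn C) = (2/4)(1/4) = 1/8.
Multiplying each by its prior: 1/3 · 2/25 = 2/75, 1/3 · 4/25 = 4/75, 1/3 · 1/8 = 1/24; these sum to 73/600.
The posterior is then P(urn A | data) = 0.21918, P(urn B | data) = 0.43836, P(urn C | data) = 0.34247.
Averaging over the posterior, P(yellow next | data) = (2/5)(0.21918) + (1/5)(0.43836) + (1/4)(0.34247) = 0.26096.

0.2610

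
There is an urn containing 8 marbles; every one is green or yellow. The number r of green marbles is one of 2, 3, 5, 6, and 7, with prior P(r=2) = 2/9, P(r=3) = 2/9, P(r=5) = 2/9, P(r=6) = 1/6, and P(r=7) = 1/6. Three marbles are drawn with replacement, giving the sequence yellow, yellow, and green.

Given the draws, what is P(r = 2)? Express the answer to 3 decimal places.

0.334

For each hypothesis, P(data | H) works out to: P(data | r = 2) = (6/8)(6/8)(2/8) = 0.14062; P(data | r = 3) = (5/8)(5/8)(3/8) = 0.14648; P(data | r = 5) = (3/8)(3/8)(5/8) = 0.087891; P(data | r = 6) = (2/8)(2/8)(6/8) = 0.046875; P(data | r = 7) = (1/8)(1/8)(7/8) = 0.013672.
The prior-weighted likelihoods are 2/9 · 0.14062 = 0.03125, 2/9 · 0.14648 = 0.032552, 2/9 · 0.087891 = 0.019531, 1/6 · 0.046875 = 0.0078125, 1/6 · 0.013672 = 0.0022786; summing to 0.093424.
Therefore the posterior P(r = 2 | data) = (0.03125) / (0.093424) = 0.33449.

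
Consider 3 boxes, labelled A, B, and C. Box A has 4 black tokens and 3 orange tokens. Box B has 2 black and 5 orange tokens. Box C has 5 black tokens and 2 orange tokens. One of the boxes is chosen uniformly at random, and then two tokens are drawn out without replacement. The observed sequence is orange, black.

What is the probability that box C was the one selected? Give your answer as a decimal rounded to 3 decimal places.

0.313

Compute the likelihood of the observed sequence for each case: P(data | box A) = (3/7)(4/6) = 2/7; P(data | box B) = (5/7)(2/6) = 5/21; P(data | box C) = (2/7)(5/6) = 5/21.
Weighting by the prior gives 1/3 · 2/7 = 2/21, 1/3 · 5/21 = 5/63, 1/3 · 5/21 = 5/63; these sum to 16/63.
So P(box C | data) = (5/63) / (16/63) = 5/16.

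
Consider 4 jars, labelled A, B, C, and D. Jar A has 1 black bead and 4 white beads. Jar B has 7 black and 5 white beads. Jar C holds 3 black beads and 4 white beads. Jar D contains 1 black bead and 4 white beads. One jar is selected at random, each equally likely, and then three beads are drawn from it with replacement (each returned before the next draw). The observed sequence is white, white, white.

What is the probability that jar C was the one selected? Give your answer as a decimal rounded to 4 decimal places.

0.1454

Compute the likelihood of the observed sequence for each case: P(data | jar A) = (4/5)(4/5)(4/5) = 0.512; P(data | jar B) = (5/12)(5/12)(5/12) = 0.072338; P(data | jar C) = (4/7)(4/7)(4/7) = 0.18659; P(data | jar D) = (4/5)(4/5)(4/5) = 0.512.
Multiplying each by its prior: 1/4 · 0.512 = 0.128, 1/4 · 0.072338 = 0.018084, 1/4 · 0.18659 = 0.046647, 1/4 · 0.512 = 0.128; summing to 0.32073.
Hence P(jar C | data) = (0.046647) / (0.32073) = 0.14544.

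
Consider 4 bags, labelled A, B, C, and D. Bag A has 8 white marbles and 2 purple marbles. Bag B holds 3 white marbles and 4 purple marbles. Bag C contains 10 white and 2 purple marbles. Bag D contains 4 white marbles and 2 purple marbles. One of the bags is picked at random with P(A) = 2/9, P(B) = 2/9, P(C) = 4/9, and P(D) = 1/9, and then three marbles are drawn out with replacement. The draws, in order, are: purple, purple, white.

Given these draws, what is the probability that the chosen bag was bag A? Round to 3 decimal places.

0.125

Compute the likelihood of the observed sequence for each case: P(data | bag A) = (2/10)(2/10)(8/10) = 0.032; P(data | bag B) = (4/7)(4/7)(3/7) = 0.13994; P(data | bag C) = (2/12)(2/12)(10/12) = 0.023148; P(data | bag D) = (2/6)(2/6)(4/6) = 0.074074.
The prior-weighted likelihoods are 2/9 · 0.032 = 0.0071111, 2/9 · 0.13994 = 0.031098, 4/9 · 0.023148 = 0.010288, 1/9 · 0.074074 = 0.0082305; with total 0.056728.
By Bayes' rule, P(bag A | data) = (0.0071111) / (0.056728) = 0.12535.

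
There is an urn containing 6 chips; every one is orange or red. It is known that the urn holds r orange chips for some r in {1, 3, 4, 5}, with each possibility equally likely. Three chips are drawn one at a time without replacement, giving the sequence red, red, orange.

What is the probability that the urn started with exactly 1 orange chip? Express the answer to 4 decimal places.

0.4348

Compute the likelihood of the observed sequence for each case: P(data | r = 1) = (5/6)(4/5)(1/4) = 1/6; P(data | r = 3) = (3/6)(2/5)(3/4) = 3/20; P(data | r = 4) = (2/6)(1/5)(4/4) = 1/15; P(data | r = 5) = (1/6)(0/5) = 0.
The prior-weighted likelihoods are 1/4 · 1/6 = 1/24, 1/4 · 3/20 = 3/80, 1/4 · 1/15 = 1/60, 1/4 · 0 = 0; with total 23/240.
Hence P(r = 1 | data) = (1/24) / (23/240) = 10/23.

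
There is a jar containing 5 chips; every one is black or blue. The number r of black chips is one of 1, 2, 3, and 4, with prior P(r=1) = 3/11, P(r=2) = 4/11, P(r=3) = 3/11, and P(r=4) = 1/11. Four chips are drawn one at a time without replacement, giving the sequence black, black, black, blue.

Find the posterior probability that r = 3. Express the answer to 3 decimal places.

0.600

Compute the likelihood of the observed sequence for each case: P(data | r = 1) = (1/5)(0/4) = 0; P(data | r = 2) = (2/5)(1/4)(0/3) = 0; P(data | r = 3) = (3/5)(2/4)(1/3)(2/2) = 1/10; P(data | r = 4) = (4/5)(3/4)(2/3)(1/2) = 1/5.
Weighting by the prior gives 3/11 · 0 = 0, 4/11 · 0 = 0, 3/11 · 1/10 = 3/110, 1/11 · 1/5 = 1/55; summing to 1/22.
Hence P(r = 3 | data) = (3/110) / (1/22) = 3/5.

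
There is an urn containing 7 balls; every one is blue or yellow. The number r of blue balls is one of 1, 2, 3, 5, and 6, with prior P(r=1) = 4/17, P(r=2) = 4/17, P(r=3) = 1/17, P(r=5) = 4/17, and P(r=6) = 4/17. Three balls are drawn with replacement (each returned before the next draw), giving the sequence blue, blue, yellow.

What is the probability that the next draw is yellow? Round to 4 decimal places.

0.3636

For each hypothesis, P(data | H) works out to: P(data | r = 1) = (1/7)(1/7)(6/7) = 0.017493; P(data | r = 2) = (2/7)(2/7)(5/7) = 0.058309; P(data | r = 3) = (3/7)(3/7)(4/7) = 0.10496; P(data | r = 5) = (5/7)(5/7)(2/7) = 0.14577; P(data | r = 6) = (6/7)(6/7)(1/7) = 0.10496.
Multiplying each by its prior: 4/17 · 0.017493 = 0.0041159, 4/17 · 0.058309 = 0.01372, 1/17 · 0.10496 = 0.0061739, 4/17 · 0.14577 = 0.034299, 4/17 · 0.10496 = 0.024696; summing to 0.083005.
The posterior is then P(r = 1 | data) = 0.049587, P(r = 2 | data) = 0.16529, P(r = 3 | data) = 0.07438, P(r = 5 | data) = 0.41322, P(r = 6 | data) = 0.29752.
So P(yellow next | data) = Σ P(yellow next | H) P(H | data) = (6/7)(0.049587) + (5/7)(0.16529) + (4/7)(0.07438) + (2/7)(0.41322) + (1/7)(0.29752) = 0.36364.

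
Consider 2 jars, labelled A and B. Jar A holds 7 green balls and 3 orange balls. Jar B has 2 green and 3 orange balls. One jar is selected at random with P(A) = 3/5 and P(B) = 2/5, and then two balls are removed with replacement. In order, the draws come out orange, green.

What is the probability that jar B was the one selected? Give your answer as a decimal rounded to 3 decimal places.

0.432

The likelihood of the observed sequence under each hypothesis: P(data | jar A) = (3/10)(7/10) = 21/100; P(data | jar B) = (3/5)(2/5) = 6/25.
The prior-weighted likelihoods are 3/5 · 21/100 = 63/500, 2/5 · 6/25 = 12/125; these sum to 111/500.
By Bayes' rule, P(jar B | data) = (12/125) / (111/500) = 16/37.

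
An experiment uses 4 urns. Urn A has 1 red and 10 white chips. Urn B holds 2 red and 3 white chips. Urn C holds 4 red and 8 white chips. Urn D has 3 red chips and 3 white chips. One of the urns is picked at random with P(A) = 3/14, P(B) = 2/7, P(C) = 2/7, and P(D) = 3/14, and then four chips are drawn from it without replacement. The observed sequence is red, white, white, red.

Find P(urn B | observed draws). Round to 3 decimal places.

The likelihood of the observed sequence under each hypothesis: P(data | urn A) = (1/11)(10/10)(9/9)(0/8) = 0; P(data | urn B) = (2/5)(3/4)(2/3)(1/2) = 0.1; P(data | urn C) = (4/12)(8/11)(7/10)(3/9) = 0.056566; P(data | urn D) = (3/6)(3/5)(2/4)(2/3) = 0.1.
Weighting by the prior gives 3/14 · 0 = 0, 2/7 · 0.1 = 0.028571, 2/7 · 0.056566 = 0.016162, 3/14 · 0.1 = 0.021429; with total 0.066162.
So P(urn B | data) = (0.028571) / (0.066162) = 0.43184.

0.432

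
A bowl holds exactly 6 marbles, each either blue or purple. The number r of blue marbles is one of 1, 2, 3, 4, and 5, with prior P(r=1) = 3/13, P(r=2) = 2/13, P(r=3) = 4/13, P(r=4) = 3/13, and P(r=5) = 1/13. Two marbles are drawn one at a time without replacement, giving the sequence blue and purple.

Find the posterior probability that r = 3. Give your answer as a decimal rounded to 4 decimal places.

0.3750

The likelihood of the observed sequence under each hypothesis: P(data | r = 1) = (1/6)(5/5) = 1/6; P(data | r = 2) = (2/6)(4/5) = 4/15; P(data | r = 3) = (3/6)(3/5) = 3/10; P(data | r = 4) = (4/6)(2/5) = 4/15; P(data | r = 5) = (5/6)(1/5) = 1/6.
The prior-weighted likelihoods are 3/13 · 1/6 = 1/26, 2/13 · 4/15 = 8/195, 4/13 · 3/10 = 6/65, 3/13 · 4/15 = 4/65, 1/13 · 1/6 = 1/78; with total 16/65.
So P(r = 3 | data) = (6/65) / (16/65) = 3/8.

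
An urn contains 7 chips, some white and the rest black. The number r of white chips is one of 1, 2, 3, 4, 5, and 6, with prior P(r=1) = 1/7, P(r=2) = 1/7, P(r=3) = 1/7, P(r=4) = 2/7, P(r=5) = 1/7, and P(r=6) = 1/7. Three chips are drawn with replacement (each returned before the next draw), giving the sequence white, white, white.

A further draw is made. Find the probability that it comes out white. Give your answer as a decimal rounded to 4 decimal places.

For each hypothesis, P(data | H) works out to: P(data | r = 1) = (1/7)(1/7)(1/7) = 0.0029155; P(data | r = 2) = (2/7)(2/7)(2/7) = 0.023324; P(data | r = 3) = (3/7)(3/7)(3/7) = 0.078717; P(data | r = 4) = (4/7)(4/7)(4/7) = 0.18659; P(data | r = 5) = (5/7)(5/7)(5/7) = 0.36443; P(data | r = 6) = (6/7)(6/7)(6/7) = 0.62974.
The prior-weighted likelihoods are 1/7 · 0.0029155 = 0.00041649, 1/7 · 0.023324 = 0.0033319, 1/7 · 0.078717 = 0.011245, 2/7 · 0.18659 = 0.053311, 1/7 · 0.36443 = 0.052062, 1/7 · 0.62974 = 0.089963; with total 0.21033.
Dividing through by the total gives posterior P(r = 1 | data) = 0.0019802, P(r = 2 | data) = 0.015842, P(r = 3 | data) = 0.053465, P(r = 4 | data) = 0.25347, P(r = 5 | data) = 0.24752, P(r = 6 | data) = 0.42772.
Averaging over the posterior, P(white next | data) = (1/7)(0.0019802) + (2/7)(0.015842) + (3/7)(0.053465) + (4/7)(0.25347) + (5/7)(0.24752) + (6/7)(0.42772) = 0.71598.

0.7160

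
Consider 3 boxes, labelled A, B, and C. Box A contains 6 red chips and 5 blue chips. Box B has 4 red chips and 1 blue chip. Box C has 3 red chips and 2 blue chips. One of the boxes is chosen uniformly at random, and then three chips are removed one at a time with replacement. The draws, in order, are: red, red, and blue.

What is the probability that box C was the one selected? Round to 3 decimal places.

0.354

The likelihood of the observed sequence under each hypothesis: P(data | box A) = (6/11)(6/11)(5/11) = 0.13524; P(data | box B) = (4/5)(4/5)(1/5) = 0.128; P(data | box C) = (3/5)(3/5)(2/5) = 0.144.
The prior-weighted likelihoods are 1/3 · 0.13524 = 0.045079, 1/3 · 0.128 = 0.042667, 1/3 · 0.144 = 0.048; these sum to 0.13575.
So P(box C | data) = (0.048) / (0.13575) = 0.3536.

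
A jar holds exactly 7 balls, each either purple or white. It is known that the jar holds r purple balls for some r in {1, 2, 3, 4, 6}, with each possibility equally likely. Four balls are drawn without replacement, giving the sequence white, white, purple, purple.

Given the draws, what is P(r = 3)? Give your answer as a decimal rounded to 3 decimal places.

For each hypothesis, P(data | H) works out to: P(data | r = 1) = (6/7)(5/6)(1/5)(0/4) = 0; P(data | r = 2) = (5/7)(4/6)(2/5)(1/4) = 1/21; P(data | r = 3) = (4/7)(3/6)(3/5)(2/4) = 3/35; P(data | r = 4) = (3/7)(2/6)(4/5)(3/4) = 3/35; P(data | r = 6) = (1/7)(0/6) = 0.
The prior-weighted likelihoods are 1/5 · 0 = 0, 1/5 · 1/21 = 1/105, 1/5 · 3/35 = 3/175, 1/5 · 3/35 = 3/175, 1/5 · 0 = 0; summing to 23/525.
So P(r = 3 | data) = (3/175) / (23/525) = 9/23.

0.391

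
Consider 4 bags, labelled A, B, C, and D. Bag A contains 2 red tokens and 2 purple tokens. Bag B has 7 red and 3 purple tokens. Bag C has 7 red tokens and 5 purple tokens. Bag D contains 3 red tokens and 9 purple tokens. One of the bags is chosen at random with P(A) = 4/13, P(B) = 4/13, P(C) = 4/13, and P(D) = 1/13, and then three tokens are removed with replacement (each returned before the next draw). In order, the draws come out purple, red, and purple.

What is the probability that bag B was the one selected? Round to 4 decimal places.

0.1942

For each hypothesis, P(data | H) works out to: P(data | bag A) = (2/4)(2/4)(2/4) = 0.125; P(data | bag B) = (3/10)(7/10)(3/10) = 0.063; P(data | bag C) = (5/12)(7/12)(5/12) = 0.10127; P(data | bag D) = (9/12)(3/12)(9/12) = 0.14062.
Multiplying each by its prior: 4/13 · 0.125 = 0.038462, 4/13 · 0.063 = 0.019385, 4/13 · 0.10127 = 0.031161, 1/13 · 0.14062 = 0.010817; with total 0.099824.
By Bayes' rule, P(bag B | data) = (0.019385) / (0.099824) = 0.19419.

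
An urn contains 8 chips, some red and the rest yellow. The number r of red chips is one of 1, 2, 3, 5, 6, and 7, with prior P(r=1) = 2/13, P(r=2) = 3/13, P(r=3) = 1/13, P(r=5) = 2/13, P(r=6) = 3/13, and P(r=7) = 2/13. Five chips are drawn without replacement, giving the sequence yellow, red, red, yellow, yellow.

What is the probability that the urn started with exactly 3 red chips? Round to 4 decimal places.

0.2727

The likelihood of the observed sequence under each hypothesis: P(data | r = 1) = (7/8)(1/7)(0/6) = 0; P(data | r = 2) = (6/8)(2/7)(1/6)(5/5)(4/4) = 1/28; P(data | r = 3) = (5/8)(3/7)(2/6)(4/5)(3/4) = 3/56; P(data | r = 5) = (3/8)(5/7)(4/6)(2/5)(1/4) = 1/56; P(data | r = 6) = (2/8)(6/7)(5/6)(1/5)(0/4) = 0; P(data | r = 7) = (1/8)(7/7)(6/6)(0/5) = 0.
Weighting by the prior gives 2/13 · 0 = 0, 3/13 · 1/28 = 3/364, 1/13 · 3/56 = 3/728, 2/13 · 1/56 = 1/364, 3/13 · 0 = 0, 2/13 · 0 = 0; summing to 11/728.
Therefore the posterior P(r = 3 | data) = (3/728) / (11/728) = 3/11.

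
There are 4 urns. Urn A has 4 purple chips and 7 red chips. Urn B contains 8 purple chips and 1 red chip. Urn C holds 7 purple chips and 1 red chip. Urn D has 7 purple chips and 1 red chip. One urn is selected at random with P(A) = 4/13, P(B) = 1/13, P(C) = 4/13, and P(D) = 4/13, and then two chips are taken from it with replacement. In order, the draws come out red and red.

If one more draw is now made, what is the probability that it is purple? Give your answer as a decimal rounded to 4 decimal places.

0.4037

Under each hypothesis, the probability of the observed sequence is: P(data | urn A) = (7/11)(7/11) = 0.40496; P(data | urn B) = (1/9)(1/9) = 0.012346; P(data | urn C) = (1/8)(1/8) = 0.015625; P(data | urn D) = (1/8)(1/8) = 0.015625.
The prior-weighted likelihoods are 4/13 · 0.40496 = 0.1246, 1/13 · 0.012346 = 0.00094967, 4/13 · 0.015625 = 0.0048077, 4/13 · 0.015625 = 0.0048077; these sum to 0.13517.
The posterior is then P(urn A | data) = 0.92184, P(urn B | data) = 0.0070258, P(urn C | data) = 0.035568, P(urn D | data) = 0.035568.
Averaging over the posterior, P(purple next | data) = (4/11)(0.92184) + (8/9)(0.0070258) + (7/8)(0.035568) + (7/8)(0.035568) = 0.4037.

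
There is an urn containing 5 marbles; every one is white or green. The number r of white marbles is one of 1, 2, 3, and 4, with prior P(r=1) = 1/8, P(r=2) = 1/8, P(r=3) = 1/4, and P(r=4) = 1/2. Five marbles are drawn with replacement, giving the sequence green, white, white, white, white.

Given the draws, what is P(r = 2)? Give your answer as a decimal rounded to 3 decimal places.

Compute the likelihood of the observed sequence for each case: P(data | r = 1) = (4/5)(1/5)(1/5)(1/5)(1/5) = 0.00128; P(data | r = 2) = (3/5)(2/5)(2/5)(2/5)(2/5) = 0.01536; P(data | r = 3) = (2/5)(3/5)(3/5)(3/5)(3/5) = 0.05184; P(data | r = 4) = (1/5)(4/5)(4/5)(4/5)(4/5) = 0.08192.
Weighting by the prior gives 1/8 · 0.00128 = 0.00016, 1/8 · 0.01536 = 0.00192, 1/4 · 0.05184 = 0.01296, 1/2 · 0.08192 = 0.04096; these sum to 0.056.
Therefore the posterior P(r = 2 | data) = (0.00192) / (0.056) = 0.034286.

0.034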